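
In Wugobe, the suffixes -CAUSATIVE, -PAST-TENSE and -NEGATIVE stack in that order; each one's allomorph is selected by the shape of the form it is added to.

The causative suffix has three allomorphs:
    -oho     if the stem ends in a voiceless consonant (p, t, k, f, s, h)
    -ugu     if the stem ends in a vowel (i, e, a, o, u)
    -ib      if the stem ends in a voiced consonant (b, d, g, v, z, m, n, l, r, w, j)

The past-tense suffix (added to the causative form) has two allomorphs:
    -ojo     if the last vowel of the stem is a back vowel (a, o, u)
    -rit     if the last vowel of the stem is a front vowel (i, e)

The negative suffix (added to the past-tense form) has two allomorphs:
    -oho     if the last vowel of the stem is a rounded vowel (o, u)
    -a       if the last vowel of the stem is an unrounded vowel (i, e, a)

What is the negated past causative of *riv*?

*riv* — final sound /v/ (a voiced consonant) → -ib → *rivib*.
Since the last vowel of the causative form *rivib* is /i/ (a front vowel), it takes -rit, giving *rivibrit*.
The past-tense form *rivibrit*: last vowel = /i/, an unrounded vowel → -a → *rivibrita*.

rivibrita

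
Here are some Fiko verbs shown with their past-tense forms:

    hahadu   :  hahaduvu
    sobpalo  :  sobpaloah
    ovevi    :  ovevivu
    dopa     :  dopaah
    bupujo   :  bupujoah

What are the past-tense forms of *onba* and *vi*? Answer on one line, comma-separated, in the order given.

The alternation tracks the last vowel of the stem — -vu when the last vowel of the stem is a high vowel (*hahadu*, *ovevi*); -ah when the last vowel of the stem is a non-high vowel (*sobpalo*, *dopa*, *bupujo*).
*onba*: last vowel = /a/, a non-high vowel → -ah → *onbaah*.
*vi*: last vowel = /i/, a high vowel → -vu → *vivu*.

onbaah, vivu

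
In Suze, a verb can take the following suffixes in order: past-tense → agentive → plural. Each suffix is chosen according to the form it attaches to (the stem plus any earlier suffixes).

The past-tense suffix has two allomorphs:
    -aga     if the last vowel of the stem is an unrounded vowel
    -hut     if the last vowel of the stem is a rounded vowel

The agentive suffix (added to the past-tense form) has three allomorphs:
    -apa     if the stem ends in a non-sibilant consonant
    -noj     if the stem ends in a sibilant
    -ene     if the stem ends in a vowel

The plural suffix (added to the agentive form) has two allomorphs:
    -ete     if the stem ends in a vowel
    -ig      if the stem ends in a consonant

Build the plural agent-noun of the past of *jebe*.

jebeagaeneete

Since the last vowel of *jebe* is /e/ (an unrounded vowel), it takes -aga, giving *jebeaga*.
The final sound of the past-tense form *jebeaga* is /a/, which is a vowel, so the agentive suffix is -ene, giving *jebeagaene*.
The agentive form *jebeagaene*: final sound = /e/, a vowel → -ete → *jebeagaeneete*.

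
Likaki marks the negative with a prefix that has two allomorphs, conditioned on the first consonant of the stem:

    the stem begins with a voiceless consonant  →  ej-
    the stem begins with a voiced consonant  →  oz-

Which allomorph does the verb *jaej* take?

oz-

*jaej*: first consonant = /j/, voiced → oz-.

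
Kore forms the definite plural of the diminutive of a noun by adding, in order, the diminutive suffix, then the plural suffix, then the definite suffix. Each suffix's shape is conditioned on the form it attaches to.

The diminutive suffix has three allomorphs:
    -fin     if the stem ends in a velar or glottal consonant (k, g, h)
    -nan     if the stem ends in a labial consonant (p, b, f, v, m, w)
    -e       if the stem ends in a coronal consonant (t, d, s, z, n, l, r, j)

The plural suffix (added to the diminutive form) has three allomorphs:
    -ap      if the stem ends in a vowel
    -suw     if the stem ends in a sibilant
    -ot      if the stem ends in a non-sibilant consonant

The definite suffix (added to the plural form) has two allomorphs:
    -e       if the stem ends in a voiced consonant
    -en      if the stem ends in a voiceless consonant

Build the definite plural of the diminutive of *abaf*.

*abaf*: final consonant = /f/, labial → -nan → *abafnan*.
The final sound of the diminutive form *abafnan* is /n/, which is a non-sibilant consonant, so the plural suffix is -ot, giving *abafnanot*.
The plural form *abafnanot*: final consonant = /t/, voiceless → -en → *abafnanoten*.

abafnanoten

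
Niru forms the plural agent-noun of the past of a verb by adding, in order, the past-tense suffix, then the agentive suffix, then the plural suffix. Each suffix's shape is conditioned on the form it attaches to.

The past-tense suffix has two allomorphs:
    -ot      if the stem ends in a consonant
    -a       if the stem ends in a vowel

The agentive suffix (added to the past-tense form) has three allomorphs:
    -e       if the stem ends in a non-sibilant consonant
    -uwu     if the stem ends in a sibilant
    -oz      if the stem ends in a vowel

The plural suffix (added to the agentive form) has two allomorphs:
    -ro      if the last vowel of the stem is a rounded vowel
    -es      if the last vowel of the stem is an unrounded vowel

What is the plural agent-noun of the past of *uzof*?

The final sound of *uzof* is /f/, which is a consonant, so the past-tense suffix is -ot, giving *uzofot*.
Since the final sound of the past-tense form *uzofot* is /t/ (a non-sibilant consonant), it takes -e, giving *uzofote*.
Since the last vowel of the agentive form *uzofote* is /e/ (an unrounded vowel), it takes -es, giving *uzofotees*.

uzofotees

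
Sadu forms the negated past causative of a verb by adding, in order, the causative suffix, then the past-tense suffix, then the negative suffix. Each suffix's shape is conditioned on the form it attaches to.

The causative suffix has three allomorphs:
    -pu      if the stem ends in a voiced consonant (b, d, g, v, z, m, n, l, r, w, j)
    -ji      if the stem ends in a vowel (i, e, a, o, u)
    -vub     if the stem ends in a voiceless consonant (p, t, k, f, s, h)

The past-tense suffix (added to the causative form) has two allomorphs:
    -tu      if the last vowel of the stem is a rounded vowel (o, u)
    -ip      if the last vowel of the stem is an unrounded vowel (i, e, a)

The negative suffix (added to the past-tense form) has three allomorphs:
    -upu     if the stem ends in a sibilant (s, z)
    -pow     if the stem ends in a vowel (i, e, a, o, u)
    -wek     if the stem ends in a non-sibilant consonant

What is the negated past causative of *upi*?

upijiipwek

*upi*: final sound = /i/, a vowel → -ji → *upiji*.
The last vowel of the causative form *upiji* is /i/, which is an unrounded vowel, so the past-tense suffix is -ip, giving *upijiip*.
The past-tense form *upijiip* — final sound /p/ (a non-sibilant consonant) → -wek → *upijiipwek*.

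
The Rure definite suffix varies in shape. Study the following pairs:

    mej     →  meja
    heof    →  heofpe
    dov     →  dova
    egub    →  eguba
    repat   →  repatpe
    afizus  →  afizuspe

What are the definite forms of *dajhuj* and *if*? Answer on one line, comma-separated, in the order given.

The suffix is conditioned by the final consonant: -pe when the stem ends in a voiceless consonant (*heof*, *repat*, *afizus*); -a when the stem ends in a voiced consonant (*mej*, *dov*, *egub*).
*dajhuj* — final consonant /j/ (voiced) → -a → *dajhuja*.
*if* — final consonant /f/ (voiceless) → -pe → *ifpe*.

dajhuja, ifpe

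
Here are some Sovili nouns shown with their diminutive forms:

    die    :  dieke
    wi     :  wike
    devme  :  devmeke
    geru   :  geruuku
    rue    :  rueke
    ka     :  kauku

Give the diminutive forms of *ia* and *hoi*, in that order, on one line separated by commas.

Looking at the last vowel of each stem: -ke when the last vowel of the stem is a front vowel (*die*, *wi*, *devme*, *rue*); -uku when the last vowel of the stem is a back vowel (*geru*, *ka*).
*ia* — last vowel /a/ (a back vowel) → -uku → *iauku*.
The last vowel of *hoi* is /i/, which is a front vowel, so the suffix is -ke, giving *hoike*.

iauku, hoike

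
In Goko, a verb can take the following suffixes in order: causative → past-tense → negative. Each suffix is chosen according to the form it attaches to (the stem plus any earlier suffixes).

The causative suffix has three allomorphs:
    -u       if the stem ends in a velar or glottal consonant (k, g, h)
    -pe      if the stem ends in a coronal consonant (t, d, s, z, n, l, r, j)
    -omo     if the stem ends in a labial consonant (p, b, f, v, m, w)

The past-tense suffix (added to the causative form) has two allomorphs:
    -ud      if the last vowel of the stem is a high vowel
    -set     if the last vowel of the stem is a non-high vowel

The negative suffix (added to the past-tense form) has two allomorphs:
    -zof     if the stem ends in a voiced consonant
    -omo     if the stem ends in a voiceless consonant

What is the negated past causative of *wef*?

wefomosetomo

The final consonant of *wef* is /f/, which is labial, so the causative suffix is -omo, giving *wefomo*.
Since the last vowel of the causative form *wefomo* is /o/ (a non-high vowel), it takes -set, giving *wefomoset*.
The past-tense form *wefomoset* — final consonant /t/ (voiceless) → -omo → *wefomosetomo*.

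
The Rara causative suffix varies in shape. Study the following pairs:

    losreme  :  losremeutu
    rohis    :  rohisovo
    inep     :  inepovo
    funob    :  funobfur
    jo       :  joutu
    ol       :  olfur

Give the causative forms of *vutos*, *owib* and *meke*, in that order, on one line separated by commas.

The pattern is voicing of the final sound: -ovo when the stem ends in a voiceless consonant (*rohis*, *inep*); -fur when the stem ends in a voiced consonant (*funob*, *ol*); -utu when the stem ends in a vowel (*losreme*, *jo*).
*vutos* — final sound /s/ (a voiceless consonant) → -ovo → *vutosovo*.
The final sound of *owib* is /b/, which is a voiced consonant, so the suffix is -fur, giving *owibfur*.
The final sound of *meke* is /e/, which is a vowel, so the suffix is -utu, giving *mekeutu*.

vutosovo, owibfur, mekeutu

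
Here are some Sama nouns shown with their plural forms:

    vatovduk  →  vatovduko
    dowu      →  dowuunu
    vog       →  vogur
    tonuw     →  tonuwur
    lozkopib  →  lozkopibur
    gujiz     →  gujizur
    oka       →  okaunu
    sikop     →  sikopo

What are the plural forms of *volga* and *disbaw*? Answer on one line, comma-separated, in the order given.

Looking at the final sound of each stem: -o when the stem ends in a voiceless consonant (*vatovduk*, *sikop*); -ur when the stem ends in a voiced consonant (*vog*, *tonuw*, *lozkopib*, *gujiz*); -unu when the stem ends in a vowel (*dowu*, *oka*).
Since the final sound of *volga* is /a/ (a vowel), it takes -unu, giving *volgaunu*.
*disbaw* — final sound /w/ (a voiced consonant) → -ur → *disbawur*.

volgaunu, disbawur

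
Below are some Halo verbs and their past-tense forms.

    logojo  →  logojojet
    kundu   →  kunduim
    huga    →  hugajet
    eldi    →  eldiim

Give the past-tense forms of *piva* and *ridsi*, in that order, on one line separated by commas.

The suffix is conditioned by the last vowel: -im when the last vowel of the stem is a high vowel (*kundu*, *eldi*); -jet when the last vowel of the stem is a non-high vowel (*logojo*, *huga*).
*piva* — last vowel /a/ (a non-high vowel) → -jet → *pivajet*.
Since the last vowel of *ridsi* is /i/ (a high vowel), it takes -im, giving *ridsiim*.

pivajet, ridsiim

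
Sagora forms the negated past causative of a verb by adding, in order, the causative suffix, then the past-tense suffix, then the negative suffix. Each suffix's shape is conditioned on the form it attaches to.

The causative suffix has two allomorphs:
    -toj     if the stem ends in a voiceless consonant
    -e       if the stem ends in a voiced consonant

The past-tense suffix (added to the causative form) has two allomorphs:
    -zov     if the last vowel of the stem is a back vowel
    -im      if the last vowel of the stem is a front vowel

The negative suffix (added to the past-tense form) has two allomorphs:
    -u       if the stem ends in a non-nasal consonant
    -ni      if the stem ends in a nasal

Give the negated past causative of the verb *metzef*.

metzeftojzovu

*metzef* — final consonant /f/ (voiceless) → -toj → *metzeftoj*.
The causative form *metzeftoj* — last vowel /o/ (a back vowel) → -zov → *metzeftojzov*.
Since the final consonant of the past-tense form *metzeftojzov* is /v/ (non-nasal), it takes -u, giving *metzeftojzovu*.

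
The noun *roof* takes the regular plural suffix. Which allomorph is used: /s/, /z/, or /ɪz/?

The stem *roof* ends in a voiceless non-sibilant consonant.
The plural suffix surfaces as /ɪz/ after sibilants, /s/ after other voiceless consonants, and /z/ after other voiced sounds.
So the plural -s on *roof* is pronounced /s/.

/s/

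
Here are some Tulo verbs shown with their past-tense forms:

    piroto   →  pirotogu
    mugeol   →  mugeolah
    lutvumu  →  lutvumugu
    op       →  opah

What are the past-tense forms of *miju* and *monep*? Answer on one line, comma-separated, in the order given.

Looking at the final sound of each stem: -ah when the stem ends in a consonant (*mugeol*, *op*); -gu when the stem ends in a vowel (*piroto*, *lutvumu*).
*miju* — final sound /u/ (a vowel) → -gu → *mijugu*.
The final sound of *monep* is /p/, which is a consonant, so the suffix is -ah, giving *monepah*.

mijugu, monepah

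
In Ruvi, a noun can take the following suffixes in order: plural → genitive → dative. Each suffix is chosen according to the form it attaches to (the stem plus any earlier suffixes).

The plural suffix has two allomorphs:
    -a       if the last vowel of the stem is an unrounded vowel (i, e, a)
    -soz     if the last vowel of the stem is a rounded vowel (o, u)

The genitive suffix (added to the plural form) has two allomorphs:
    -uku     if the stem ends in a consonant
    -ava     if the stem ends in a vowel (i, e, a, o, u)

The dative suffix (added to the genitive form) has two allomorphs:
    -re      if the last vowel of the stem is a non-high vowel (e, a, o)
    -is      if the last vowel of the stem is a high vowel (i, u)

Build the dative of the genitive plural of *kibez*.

Since the last vowel of *kibez* is /e/ (an unrounded vowel), it takes -a, giving *kibeza*.
The final sound of the plural form *kibeza* is /a/, which is a vowel, so the genitive suffix is -ava, giving *kibezaava*.
The genitive form *kibezaava* — last vowel /a/ (a non-high vowel) → -re → *kibezaavare*.

kibezaavare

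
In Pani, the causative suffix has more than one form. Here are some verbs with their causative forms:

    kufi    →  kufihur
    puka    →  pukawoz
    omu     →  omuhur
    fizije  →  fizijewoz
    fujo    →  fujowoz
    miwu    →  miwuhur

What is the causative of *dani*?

The pattern is height harmony: -hur when the last vowel of the stem is a high vowel (*kufi*, *omu*, *miwu*); -woz when the last vowel of the stem is a non-high vowel (*puka*, *fizije*, *fujo*).
Since the last vowel of *dani* is /i/ (a high vowel), it takes -hur, giving *danihur*.

danihur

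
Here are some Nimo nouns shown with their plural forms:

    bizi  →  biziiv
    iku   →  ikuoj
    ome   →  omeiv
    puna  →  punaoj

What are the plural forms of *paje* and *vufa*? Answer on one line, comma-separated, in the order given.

The pattern is front/back vowel harmony: -iv when the last vowel of the stem is a front vowel (*bizi*, *ome*); -oj when the last vowel of the stem is a back vowel (*iku*, *puna*).
Since the last vowel of *paje* is /e/ (a front vowel), it takes -iv, giving *pajeiv*.
The last vowel of *vufa* is /a/, which is a back vowel, so the suffix is -oj, giving *vufaoj*.

pajeiv, vufaoj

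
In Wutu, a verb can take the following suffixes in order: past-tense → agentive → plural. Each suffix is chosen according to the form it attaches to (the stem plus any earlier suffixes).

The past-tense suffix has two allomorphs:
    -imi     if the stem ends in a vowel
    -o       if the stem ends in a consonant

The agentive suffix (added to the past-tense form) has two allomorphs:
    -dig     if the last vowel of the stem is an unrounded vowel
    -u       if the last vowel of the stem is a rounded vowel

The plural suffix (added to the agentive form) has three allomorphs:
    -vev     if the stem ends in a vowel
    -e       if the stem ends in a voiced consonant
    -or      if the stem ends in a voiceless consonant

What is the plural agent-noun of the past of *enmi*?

*enmi*: final sound = /i/, a vowel → -imi → *enmiimi*.
The past-tense form *enmiimi* — last vowel /i/ (an unrounded vowel) → -dig → *enmiimidig*.
The final sound of the agentive form *enmiimidig* is /g/, which is a voiced consonant, so the plural suffix is -e, giving *enmiimidige*.

enmiimidige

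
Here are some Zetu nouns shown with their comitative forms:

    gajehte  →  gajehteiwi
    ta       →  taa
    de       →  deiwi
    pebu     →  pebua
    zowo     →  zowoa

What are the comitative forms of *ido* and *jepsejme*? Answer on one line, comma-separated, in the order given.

idoa, jepsejmeiwi

Looking at the last vowel of each stem: -iwi when the last vowel of the stem is a front vowel (*gajehte*, *de*); -a when the last vowel of the stem is a back vowel (*ta*, *pebu*, *zowo*).
The last vowel of *ido* is /o/, which is a back vowel, so the suffix is -a, giving *idoa*.
*jepsejme*: last vowel = /e/, a front vowel → -iwi → *jepsejmeiwi*.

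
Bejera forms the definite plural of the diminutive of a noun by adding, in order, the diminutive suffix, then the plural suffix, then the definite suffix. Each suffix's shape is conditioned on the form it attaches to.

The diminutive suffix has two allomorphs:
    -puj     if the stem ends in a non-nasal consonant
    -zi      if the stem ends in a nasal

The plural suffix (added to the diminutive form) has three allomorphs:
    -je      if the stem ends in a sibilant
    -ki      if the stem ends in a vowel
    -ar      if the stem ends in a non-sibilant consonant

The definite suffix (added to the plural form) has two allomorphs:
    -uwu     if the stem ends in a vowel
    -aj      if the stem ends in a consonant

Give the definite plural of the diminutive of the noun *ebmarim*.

ebmarimzikiuwu

The final consonant of *ebmarim* is /m/, which is a nasal, so the diminutive suffix is -zi, giving *ebmarimzi*.
The diminutive form *ebmarimzi* — final sound /i/ (a vowel) → -ki → *ebmarimziki*.
The plural form *ebmarimziki*: final sound = /i/, a vowel → -uwu → *ebmarimzikiuwu*.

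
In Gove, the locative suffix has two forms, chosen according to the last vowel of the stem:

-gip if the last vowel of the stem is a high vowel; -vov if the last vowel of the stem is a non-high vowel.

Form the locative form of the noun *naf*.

The last vowel of *naf* is /a/, which is a non-high vowel, so the suffix is -vov, giving *nafvov*.

nafvov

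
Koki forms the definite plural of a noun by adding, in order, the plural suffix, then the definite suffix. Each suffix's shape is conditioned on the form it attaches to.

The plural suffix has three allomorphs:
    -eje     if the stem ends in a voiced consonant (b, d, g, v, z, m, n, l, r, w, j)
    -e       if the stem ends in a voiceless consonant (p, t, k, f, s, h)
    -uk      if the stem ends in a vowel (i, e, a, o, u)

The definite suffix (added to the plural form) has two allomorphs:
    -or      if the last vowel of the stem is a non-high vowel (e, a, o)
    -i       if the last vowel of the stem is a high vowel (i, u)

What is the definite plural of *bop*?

*bop* — final sound /p/ (a voiceless consonant) → -e → *bope*.
The plural form *bope*: last vowel = /e/, a non-high vowel → -or → *bopeor*.

bopeor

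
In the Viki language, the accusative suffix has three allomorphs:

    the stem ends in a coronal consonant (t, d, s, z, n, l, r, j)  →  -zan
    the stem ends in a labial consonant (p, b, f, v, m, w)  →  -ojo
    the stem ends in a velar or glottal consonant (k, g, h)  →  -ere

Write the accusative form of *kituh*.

The final consonant of *kituh* is /h/, which is velar/glottal, so the suffix is -ere, giving *kituhere*.

kituhere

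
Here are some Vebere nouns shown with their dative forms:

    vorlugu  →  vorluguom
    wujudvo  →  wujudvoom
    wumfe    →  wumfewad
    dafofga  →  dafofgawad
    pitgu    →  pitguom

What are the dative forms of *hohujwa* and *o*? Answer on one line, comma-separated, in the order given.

hohujwawad, oom

The suffix is conditioned by the last vowel: -om when the last vowel of the stem is a rounded vowel (*vorlugu*, *wujudvo*, *pitgu*); -wad when the last vowel of the stem is an unrounded vowel (*wumfe*, *dafofga*).
*hohujwa*: last vowel = /a/, an unrounded vowel → -wad → *hohujwawad*.
Since the last vowel of *o* is /o/ (a rounded vowel), it takes -om, giving *oom*.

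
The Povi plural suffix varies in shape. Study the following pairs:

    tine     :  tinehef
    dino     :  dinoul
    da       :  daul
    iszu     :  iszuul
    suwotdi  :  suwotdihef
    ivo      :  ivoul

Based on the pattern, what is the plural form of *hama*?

hamaul

The suffix is conditioned by the last vowel: -hef when the last vowel of the stem is a front vowel (*tine*, *suwotdi*); -ul when the last vowel of the stem is a back vowel (*dino*, *da*, *iszu*, *ivo*).
The last vowel of *hama* is /a/, which is a back vowel, so the suffix is -ul, giving *hamaul*.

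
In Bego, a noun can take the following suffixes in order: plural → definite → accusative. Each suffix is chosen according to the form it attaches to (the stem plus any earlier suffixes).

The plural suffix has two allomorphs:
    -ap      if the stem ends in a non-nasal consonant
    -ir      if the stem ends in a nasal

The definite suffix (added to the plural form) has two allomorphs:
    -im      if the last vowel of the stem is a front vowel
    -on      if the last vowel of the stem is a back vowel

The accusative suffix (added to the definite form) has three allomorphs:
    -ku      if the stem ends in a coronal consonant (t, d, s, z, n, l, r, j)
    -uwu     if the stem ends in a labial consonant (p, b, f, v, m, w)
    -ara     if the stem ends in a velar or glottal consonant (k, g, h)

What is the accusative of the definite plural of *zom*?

zomirimuwu

Since the final consonant of *zom* is /m/ (a nasal), it takes -ir, giving *zomir*.
The plural form *zomir*: last vowel = /i/, a front vowel → -im → *zomirim*.
Since the final consonant of the definite form *zomirim* is /m/ (labial), it takes -uwu, giving *zomirimuwu*.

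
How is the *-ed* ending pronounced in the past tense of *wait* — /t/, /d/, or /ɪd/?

The stem *wait* ends in /t/ or /d/.
The -ed suffix is realized as /ɪd/ after /t, d/; as /t/ after other voiceless consonants; and as /d/ after other voiced sounds.
So -ed on *wait* is pronounced /ɪd/.

/ɪd/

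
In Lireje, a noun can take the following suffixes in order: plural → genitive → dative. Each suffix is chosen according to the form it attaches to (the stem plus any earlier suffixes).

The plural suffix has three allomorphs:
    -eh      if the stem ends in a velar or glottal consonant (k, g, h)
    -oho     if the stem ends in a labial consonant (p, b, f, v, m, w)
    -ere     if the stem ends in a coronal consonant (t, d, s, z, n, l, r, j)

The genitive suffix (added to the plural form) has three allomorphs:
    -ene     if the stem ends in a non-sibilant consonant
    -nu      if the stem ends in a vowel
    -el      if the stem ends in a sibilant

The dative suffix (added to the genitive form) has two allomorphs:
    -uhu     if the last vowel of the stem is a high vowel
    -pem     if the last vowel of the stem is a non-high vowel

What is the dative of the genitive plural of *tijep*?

tijepohonuuhu

Since the final consonant of *tijep* is /p/ (labial), it takes -oho, giving *tijepoho*.
The plural form *tijepoho* — final sound /o/ (a vowel) → -nu → *tijepohonu*.
The genitive form *tijepohonu*: last vowel = /u/, a high vowel → -uhu → *tijepohonuuhu*.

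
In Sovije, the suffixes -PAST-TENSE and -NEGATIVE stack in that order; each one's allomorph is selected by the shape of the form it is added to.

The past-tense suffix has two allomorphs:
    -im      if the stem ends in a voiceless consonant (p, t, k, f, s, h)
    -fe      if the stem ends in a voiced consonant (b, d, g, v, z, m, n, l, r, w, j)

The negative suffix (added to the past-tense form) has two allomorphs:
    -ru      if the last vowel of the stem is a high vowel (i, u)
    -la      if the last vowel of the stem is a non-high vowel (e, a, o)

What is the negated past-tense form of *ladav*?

ladavfela

*ladav* — final consonant /v/ (voiced) → -fe → *ladavfe*.
Since the last vowel of the past-tense form *ladavfe* is /e/ (a non-high vowel), it takes -la, giving *ladavfela*.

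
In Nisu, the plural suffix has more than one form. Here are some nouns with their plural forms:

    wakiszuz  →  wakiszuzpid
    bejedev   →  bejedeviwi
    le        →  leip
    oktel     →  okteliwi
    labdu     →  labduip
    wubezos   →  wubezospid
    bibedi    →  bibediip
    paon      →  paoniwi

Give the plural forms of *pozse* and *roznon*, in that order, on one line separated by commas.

The alternation tracks the final sound of the stem — -pid when the stem ends in a sibilant (*wakiszuz*, *wubezos*); -iwi when the stem ends in a non-sibilant consonant (*bejedev*, *oktel*, *paon*); -ip when the stem ends in a vowel (*le*, *labdu*, *bibedi*).
The final sound of *pozse* is /e/, which is a vowel, so the suffix is -ip, giving *pozseip*.
*roznon* — final sound /n/ (a non-sibilant consonant) → -iwi → *roznoniwi*.

pozseip, roznoniwi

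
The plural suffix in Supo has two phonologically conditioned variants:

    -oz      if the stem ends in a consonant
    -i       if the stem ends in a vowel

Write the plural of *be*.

*be* — final sound /e/ (a vowel) → -i → *bei*.

bei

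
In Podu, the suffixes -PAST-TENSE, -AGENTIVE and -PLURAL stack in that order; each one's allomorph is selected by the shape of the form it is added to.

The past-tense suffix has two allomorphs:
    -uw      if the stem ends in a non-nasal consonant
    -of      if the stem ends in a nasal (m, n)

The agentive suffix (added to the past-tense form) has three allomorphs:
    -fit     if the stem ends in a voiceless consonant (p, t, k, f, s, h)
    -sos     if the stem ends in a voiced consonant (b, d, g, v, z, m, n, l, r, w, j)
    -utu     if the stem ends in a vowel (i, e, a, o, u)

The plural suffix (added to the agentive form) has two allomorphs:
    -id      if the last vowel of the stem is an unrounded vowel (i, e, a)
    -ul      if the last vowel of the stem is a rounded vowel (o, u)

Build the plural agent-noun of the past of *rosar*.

rosaruwsosul

Since the final consonant of *rosar* is /r/ (non-nasal), it takes -uw, giving *rosaruw*.
The final sound of the past-tense form *rosaruw* is /w/, which is a voiced consonant, so the agentive suffix is -sos, giving *rosaruwsos*.
Since the last vowel of the agentive form *rosaruwsos* is /o/ (a rounded vowel), it takes -ul, giving *rosaruwsosul*.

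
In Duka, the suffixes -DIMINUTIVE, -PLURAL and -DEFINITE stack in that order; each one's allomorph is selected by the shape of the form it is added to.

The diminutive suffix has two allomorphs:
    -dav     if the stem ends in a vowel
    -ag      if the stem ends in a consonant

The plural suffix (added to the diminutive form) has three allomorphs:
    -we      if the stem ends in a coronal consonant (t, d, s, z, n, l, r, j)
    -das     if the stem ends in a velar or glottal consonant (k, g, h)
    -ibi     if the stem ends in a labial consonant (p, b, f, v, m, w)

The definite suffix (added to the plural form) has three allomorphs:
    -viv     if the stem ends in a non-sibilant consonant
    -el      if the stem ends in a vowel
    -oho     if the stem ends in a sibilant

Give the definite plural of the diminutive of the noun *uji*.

ujidavibiel

Since the final sound of *uji* is /i/ (a vowel), it takes -dav, giving *ujidav*.
The diminutive form *ujidav* — final consonant /v/ (labial) → -ibi → *ujidavibi*.
The plural form *ujidavibi* — final sound /i/ (a vowel) → -el → *ujidavibiel*.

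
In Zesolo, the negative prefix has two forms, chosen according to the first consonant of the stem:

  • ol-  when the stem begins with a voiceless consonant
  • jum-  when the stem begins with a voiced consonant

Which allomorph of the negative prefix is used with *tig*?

ol-

*tig*: first consonant = /t/, voiceless → ol-.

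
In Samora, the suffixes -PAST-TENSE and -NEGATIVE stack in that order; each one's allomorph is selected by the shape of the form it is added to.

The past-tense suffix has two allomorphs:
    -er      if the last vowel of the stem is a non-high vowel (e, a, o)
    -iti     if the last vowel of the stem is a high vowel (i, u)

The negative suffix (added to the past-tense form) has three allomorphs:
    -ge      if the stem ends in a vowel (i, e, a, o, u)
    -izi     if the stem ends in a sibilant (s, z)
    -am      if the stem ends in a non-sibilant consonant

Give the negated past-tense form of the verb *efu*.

efuitige

*efu* — last vowel /u/ (a high vowel) → -iti → *efuiti*.
Since the final sound of the past-tense form *efuiti* is /i/ (a vowel), it takes -ge, giving *efuitige*.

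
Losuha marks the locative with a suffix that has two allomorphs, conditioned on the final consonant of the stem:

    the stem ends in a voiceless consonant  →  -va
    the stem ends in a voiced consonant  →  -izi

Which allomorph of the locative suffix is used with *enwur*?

-izi

Since the final consonant of *enwur* is /r/ (voiced), it takes -izi.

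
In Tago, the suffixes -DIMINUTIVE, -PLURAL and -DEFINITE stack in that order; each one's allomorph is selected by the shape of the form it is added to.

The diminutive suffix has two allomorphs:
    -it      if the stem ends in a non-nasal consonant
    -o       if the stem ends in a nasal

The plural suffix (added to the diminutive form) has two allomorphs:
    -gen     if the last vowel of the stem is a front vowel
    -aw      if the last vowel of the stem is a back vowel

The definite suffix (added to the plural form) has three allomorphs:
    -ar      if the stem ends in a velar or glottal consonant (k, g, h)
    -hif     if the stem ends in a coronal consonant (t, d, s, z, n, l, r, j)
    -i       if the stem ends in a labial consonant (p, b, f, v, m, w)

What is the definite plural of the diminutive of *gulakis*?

gulakisitgenhif

Since the final consonant of *gulakis* is /s/ (non-nasal), it takes -it, giving *gulakisit*.
The diminutive form *gulakisit* — last vowel /i/ (a front vowel) → -gen → *gulakisitgen*.
Since the final consonant of the plural form *gulakisitgen* is /n/ (coronal), it takes -hif, giving *gulakisitgenhif*.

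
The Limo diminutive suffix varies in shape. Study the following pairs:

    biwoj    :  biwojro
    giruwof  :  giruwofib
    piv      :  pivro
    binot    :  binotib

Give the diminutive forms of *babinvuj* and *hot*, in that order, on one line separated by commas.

babinvujro, hotib

The alternation tracks the final consonant of the stem — -ib when the stem ends in a voiceless consonant (*giruwof*, *binot*); -ro when the stem ends in a voiced consonant (*biwoj*, *piv*).
The final consonant of *babinvuj* is /j/, which is voiced, so the suffix is -ro, giving *babinvujro*.
Since the final consonant of *hot* is /t/ (voiceless), it takes -ib, giving *hotib*.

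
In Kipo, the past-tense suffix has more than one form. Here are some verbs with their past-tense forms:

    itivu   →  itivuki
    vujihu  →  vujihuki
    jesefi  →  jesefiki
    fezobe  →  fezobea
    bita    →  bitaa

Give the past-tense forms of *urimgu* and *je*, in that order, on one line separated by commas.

The alternation tracks the last vowel of the stem — -ki when the last vowel of the stem is a high vowel (*itivu*, *vujihu*, *jesefi*); -a when the last vowel of the stem is a non-high vowel (*fezobe*, *bita*).
The last vowel of *urimgu* is /u/, which is a high vowel, so the suffix is -ki, giving *urimguki*.
The last vowel of *je* is /e/, which is a non-high vowel, so the suffix is -a, giving *jea*.

urimguki, jea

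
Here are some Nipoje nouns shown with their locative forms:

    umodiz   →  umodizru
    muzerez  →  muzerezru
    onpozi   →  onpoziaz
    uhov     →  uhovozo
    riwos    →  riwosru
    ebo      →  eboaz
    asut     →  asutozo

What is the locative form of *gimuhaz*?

Looking at the final sound of each stem: -ru when the stem ends in a sibilant (*umodiz*, *muzerez*, *riwos*); -ozo when the stem ends in a non-sibilant consonant (*uhov*, *asut*); -az when the stem ends in a vowel (*onpozi*, *ebo*).
Since the final sound of *gimuhaz* is /z/ (a sibilant), it takes -ru, giving *gimuhazru*.

gimuhazru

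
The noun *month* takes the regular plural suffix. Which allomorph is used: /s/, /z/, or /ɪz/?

/s/

The stem *month* ends in a voiceless non-sibilant consonant.
The plural suffix surfaces as /ɪz/ after sibilants, /s/ after other voiceless consonants, and /z/ after other voiced sounds.
So the plural -s on *month* is pronounced /s/.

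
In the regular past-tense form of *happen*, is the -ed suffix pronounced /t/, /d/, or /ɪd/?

/d/

The stem *happen* ends in a voiced sound other than /d/.
The -ed suffix is realized as /ɪd/ after /t, d/; as /t/ after other voiceless consonants; and as /d/ after other voiced sounds.
So -ed on *happen* is pronounced /d/.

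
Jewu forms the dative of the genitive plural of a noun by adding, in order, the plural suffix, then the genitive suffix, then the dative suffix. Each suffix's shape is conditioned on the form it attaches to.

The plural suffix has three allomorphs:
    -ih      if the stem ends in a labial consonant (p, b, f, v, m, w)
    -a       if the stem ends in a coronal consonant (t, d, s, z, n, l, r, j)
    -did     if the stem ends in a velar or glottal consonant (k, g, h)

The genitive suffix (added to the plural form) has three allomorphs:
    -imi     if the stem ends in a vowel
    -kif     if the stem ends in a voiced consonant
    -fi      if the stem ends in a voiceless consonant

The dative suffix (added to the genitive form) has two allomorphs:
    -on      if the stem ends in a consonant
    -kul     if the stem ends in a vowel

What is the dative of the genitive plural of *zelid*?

Since the final consonant of *zelid* is /d/ (coronal), it takes -a, giving *zelida*.
The final sound of the plural form *zelida* is /a/, which is a vowel, so the genitive suffix is -imi, giving *zelidaimi*.
The final sound of the genitive form *zelidaimi* is /i/, which is a vowel, so the dative suffix is -kul, giving *zelidaimikul*.

zelidaimikul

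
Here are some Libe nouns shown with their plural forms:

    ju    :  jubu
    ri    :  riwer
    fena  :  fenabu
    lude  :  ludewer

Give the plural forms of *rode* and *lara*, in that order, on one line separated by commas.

rodewer, larabu

The suffix is conditioned by the last vowel: -wer when the last vowel of the stem is a front vowel (*ri*, *lude*); -bu when the last vowel of the stem is a back vowel (*ju*, *fena*).
Since the last vowel of *rode* is /e/ (a front vowel), it takes -wer, giving *rodewer*.
The last vowel of *lara* is /a/, which is a back vowel, so the suffix is -bu, giving *larabu*.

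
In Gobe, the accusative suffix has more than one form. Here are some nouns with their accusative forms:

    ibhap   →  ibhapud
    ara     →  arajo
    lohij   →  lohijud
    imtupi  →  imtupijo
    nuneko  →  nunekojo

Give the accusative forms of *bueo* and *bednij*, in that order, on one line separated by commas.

bueojo, bednijud

The suffix is conditioned by the final sound: -ud when the stem ends in a consonant (*ibhap*, *lohij*); -jo when the stem ends in a vowel (*ara*, *imtupi*, *nuneko*).
*bueo* — final sound /o/ (a vowel) → -jo → *bueojo*.
*bednij*: final sound = /j/, a consonant → -ud → *bednijud*.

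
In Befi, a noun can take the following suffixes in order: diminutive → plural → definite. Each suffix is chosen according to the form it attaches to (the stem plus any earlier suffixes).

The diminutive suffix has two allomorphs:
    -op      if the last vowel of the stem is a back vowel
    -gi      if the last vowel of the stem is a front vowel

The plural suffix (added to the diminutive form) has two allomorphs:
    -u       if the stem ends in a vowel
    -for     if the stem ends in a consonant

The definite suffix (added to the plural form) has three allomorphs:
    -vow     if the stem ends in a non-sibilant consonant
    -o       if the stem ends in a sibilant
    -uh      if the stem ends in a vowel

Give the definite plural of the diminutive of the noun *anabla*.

The last vowel of *anabla* is /a/, which is a back vowel, so the diminutive suffix is -op, giving *anablaop*.
Since the final sound of the diminutive form *anablaop* is /p/ (a consonant), it takes -for, giving *anablaopfor*.
The plural form *anablaopfor*: final sound = /r/, a non-sibilant consonant → -vow → *anablaopforvow*.

anablaopforvow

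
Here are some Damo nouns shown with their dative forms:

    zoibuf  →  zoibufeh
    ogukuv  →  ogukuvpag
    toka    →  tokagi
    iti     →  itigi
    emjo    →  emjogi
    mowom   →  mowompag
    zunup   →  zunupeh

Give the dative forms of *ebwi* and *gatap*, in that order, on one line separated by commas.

Looking at the final sound of each stem: -eh when the stem ends in a voiceless consonant (*zoibuf*, *zunup*); -pag when the stem ends in a voiced consonant (*ogukuv*, *mowom*); -gi when the stem ends in a vowel (*toka*, *iti*, *emjo*).
The final sound of *ebwi* is /i/, which is a vowel, so the suffix is -gi, giving *ebwigi*.
Since the final sound of *gatap* is /p/ (a voiceless consonant), it takes -eh, giving *gatapeh*.

ebwigi, gatapeh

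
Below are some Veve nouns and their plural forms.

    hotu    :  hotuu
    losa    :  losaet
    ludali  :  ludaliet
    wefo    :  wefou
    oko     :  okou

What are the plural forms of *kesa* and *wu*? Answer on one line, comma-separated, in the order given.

The pattern is rounding harmony: -u when the last vowel of the stem is a rounded vowel (*hotu*, *wefo*, *oko*); -et when the last vowel of the stem is an unrounded vowel (*losa*, *ludali*).
Since the last vowel of *kesa* is /a/ (an unrounded vowel), it takes -et, giving *kesaet*.
*wu* — last vowel /u/ (a rounded vowel) → -u → *wuu*.

kesaet, wuu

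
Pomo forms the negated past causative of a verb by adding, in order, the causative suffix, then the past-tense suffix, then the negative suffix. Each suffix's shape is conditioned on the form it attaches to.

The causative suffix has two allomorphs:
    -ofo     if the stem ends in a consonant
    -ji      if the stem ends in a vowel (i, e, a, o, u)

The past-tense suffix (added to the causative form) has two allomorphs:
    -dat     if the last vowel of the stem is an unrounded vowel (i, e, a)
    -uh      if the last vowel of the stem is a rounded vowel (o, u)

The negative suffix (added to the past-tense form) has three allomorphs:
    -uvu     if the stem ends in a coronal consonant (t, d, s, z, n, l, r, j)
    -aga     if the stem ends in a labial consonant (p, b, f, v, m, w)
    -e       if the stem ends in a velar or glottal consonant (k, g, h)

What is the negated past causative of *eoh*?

The final sound of *eoh* is /h/, which is a consonant, so the causative suffix is -ofo, giving *eohofo*.
The causative form *eohofo* — last vowel /o/ (a rounded vowel) → -uh → *eohofouh*.
The past-tense form *eohofouh*: final consonant = /h/, velar/glottal → -e → *eohofouhe*.

eohofouhe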